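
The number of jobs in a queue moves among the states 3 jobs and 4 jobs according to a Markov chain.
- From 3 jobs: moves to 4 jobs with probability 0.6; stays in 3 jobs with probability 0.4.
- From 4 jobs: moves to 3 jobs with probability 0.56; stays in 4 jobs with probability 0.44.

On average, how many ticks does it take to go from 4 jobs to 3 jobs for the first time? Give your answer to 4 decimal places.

1.7857

Let t(s) be the expected number of ticks to first reach 3 jobs from state s, with t(3 jobs) = 0. Conditioning on the first tick:
t(4 jobs) = 1 + 0.44·t(4 jobs)
Solving: t(4 jobs) = 1.7857.
Expected ticks from 4 jobs to 3 jobs: 1.7857.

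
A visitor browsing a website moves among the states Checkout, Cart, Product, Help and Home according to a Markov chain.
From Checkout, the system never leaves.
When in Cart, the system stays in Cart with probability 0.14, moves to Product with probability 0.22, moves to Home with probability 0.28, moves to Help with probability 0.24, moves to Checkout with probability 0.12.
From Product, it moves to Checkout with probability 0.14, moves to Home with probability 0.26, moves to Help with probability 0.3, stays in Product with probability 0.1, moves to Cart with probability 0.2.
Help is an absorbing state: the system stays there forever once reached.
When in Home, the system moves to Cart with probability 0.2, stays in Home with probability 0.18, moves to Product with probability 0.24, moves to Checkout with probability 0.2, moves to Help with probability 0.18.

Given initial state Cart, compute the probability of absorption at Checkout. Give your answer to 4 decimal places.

0.3781

Let h(s) be the probability of absorption at Checkout starting from transient state s. Then h(Checkout) = 1 and h(Help) = 0. By first-step analysis:
h(Cart) = 0.12·1 + 0.14·h(Cart) + 0.22·h(Product) + 0.24·0 + 0.28·h(Home)
h(Product) = 0.14·1 + 0.2·h(Cart) + 0.1·h(Product) + 0.3·0 + 0.26·h(Home)
h(Home) = 0.2·1 + 0.2·h(Cart) + 0.24·h(Product) + 0.18·0 + 0.18·h(Home)
Solving: h(Cart) = 0.3781, h(Product) = 0.3678, h(Home) = 0.4438.
Starting from Cart, the probability is 0.3781.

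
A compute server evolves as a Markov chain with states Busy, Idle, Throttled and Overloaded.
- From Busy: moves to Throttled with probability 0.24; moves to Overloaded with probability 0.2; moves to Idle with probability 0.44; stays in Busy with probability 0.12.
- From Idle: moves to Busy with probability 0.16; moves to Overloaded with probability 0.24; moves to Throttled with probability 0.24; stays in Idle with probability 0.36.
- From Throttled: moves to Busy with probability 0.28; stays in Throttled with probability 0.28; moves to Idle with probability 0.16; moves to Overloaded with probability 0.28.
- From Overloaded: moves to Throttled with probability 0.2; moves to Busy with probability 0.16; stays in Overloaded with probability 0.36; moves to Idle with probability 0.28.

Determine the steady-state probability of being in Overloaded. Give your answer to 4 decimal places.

Let the stationary distribution be π with π = πP and π_1 + π_2 + π_3 + π_4 = 1.
π_1 = 0.12·π_1 + 0.16·π_2 + 0.28·π_3 + 0.16·π_4
π_2 = 0.44·π_1 + 0.36·π_2 + 0.16·π_3 + 0.28·π_4
π_3 = 0.24·π_1 + 0.24·π_2 + 0.28·π_3 + 0.2·π_4
Solving with the normalization constraint gives π = (0.1814, 0.3048, 0.2385, 0.2753).
So the stationary probability of Overloaded is 0.2753.

0.2753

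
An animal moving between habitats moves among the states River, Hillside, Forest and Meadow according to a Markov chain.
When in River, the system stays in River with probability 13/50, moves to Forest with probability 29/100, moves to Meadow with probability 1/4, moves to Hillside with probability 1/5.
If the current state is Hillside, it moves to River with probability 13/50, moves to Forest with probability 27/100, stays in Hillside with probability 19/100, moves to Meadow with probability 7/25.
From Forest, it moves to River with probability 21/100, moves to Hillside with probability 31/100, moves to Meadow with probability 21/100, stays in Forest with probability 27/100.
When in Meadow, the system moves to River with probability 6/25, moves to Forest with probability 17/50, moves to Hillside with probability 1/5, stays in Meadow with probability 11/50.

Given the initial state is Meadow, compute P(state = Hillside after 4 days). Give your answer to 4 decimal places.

0.2297

Propagate the distribution vector 4 days from Meadow.
After 0 days: (0.0000, 0.0000, 0.0000, 1.0000)
After 1 day: (0.2400, 0.2000, 0.3400, 0.2200)
After 2 days: (0.2386, 0.2354, 0.2902, 0.2358)
After 3 days: (0.2408, 0.2296, 0.2913, 0.2384)
After 4 days: (0.2407, 0.2297, 0.2915, 0.2381)
P(in Hillside after 4 days) = 0.2297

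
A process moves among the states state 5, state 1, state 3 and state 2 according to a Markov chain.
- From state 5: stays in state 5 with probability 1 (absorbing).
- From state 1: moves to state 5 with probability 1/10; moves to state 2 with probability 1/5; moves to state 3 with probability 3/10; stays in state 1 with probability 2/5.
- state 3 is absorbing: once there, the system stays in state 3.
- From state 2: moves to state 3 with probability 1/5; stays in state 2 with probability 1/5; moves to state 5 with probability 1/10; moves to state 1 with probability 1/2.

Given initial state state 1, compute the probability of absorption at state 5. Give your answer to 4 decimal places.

0.2632

Let h(s) be the probability of absorption at state 5 starting from transient state s. Then h(state 5) = 1 and h(state 3) = 0. By first-step analysis:
h(state 1) = 0.1·1 + 0.4·h(state 1) + 0.3·0 + 0.2·h(state 2)
h(state 2) = 0.1·1 + 0.5·h(state 1) + 0.2·0 + 0.2·h(state 2)
Solving: h(state 1) = 0.2632, h(state 2) = 0.2895.
Starting from state 1, the probability is 0.2632.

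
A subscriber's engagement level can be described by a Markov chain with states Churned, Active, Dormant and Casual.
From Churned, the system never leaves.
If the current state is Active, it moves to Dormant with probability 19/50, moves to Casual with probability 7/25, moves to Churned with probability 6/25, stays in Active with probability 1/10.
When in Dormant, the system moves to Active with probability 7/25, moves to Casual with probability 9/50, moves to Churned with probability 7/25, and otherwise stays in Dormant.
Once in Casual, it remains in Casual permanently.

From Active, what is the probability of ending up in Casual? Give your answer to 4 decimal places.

0.4925

Let h(s) be the probability of absorption at Casual starting from transient state s. Then h(Casual) = 1 and h(Churned) = 0. By first-step analysis:
h(Active) = 0.24·0 + 0.1·h(Active) + 0.38·h(Dormant) + 0.28·1
h(Dormant) = 0.28·0 + 0.28·h(Active) + 0.26·h(Dormant) + 0.18·1
Solving: h(Active) = 0.4925, h(Dormant) = 0.4296.
Starting from Active, the probability is 0.4925.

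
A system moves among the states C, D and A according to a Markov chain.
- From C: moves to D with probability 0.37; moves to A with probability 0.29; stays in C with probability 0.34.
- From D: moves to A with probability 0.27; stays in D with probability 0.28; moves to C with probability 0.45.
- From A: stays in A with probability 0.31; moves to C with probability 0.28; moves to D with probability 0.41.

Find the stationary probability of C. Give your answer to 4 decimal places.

0.3612

Let the stationary distribution be π with π = πP and π_1 + π_2 + π_3 = 1.
π_1 = 0.34·π_1 + 0.45·π_2 + 0.28·π_3
π_2 = 0.37·π_1 + 0.28·π_2 + 0.41·π_3
Solving with the normalization constraint gives π = (0.3612, 0.3500, 0.2888).
So the stationary probability of C is 0.3612.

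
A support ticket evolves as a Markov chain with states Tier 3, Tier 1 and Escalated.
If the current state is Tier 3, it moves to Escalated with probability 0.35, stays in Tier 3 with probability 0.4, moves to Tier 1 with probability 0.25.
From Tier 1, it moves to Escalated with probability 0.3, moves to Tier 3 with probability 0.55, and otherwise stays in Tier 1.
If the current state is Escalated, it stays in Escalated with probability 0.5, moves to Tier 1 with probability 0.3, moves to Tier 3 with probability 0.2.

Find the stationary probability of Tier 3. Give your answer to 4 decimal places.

0.3573

Let the stationary distribution be π with π = πP and π_1 + π_2 + π_3 = 1.
π_1 = 0.4·π_1 + 0.55·π_2 + 0.2·π_3
π_2 = 0.25·π_1 + 0.15·π_2 + 0.3·π_3
Solving with the normalization constraint gives π = (0.3573, 0.2453, 0.3973).
So the stationary probability of Tier 3 is 0.3573.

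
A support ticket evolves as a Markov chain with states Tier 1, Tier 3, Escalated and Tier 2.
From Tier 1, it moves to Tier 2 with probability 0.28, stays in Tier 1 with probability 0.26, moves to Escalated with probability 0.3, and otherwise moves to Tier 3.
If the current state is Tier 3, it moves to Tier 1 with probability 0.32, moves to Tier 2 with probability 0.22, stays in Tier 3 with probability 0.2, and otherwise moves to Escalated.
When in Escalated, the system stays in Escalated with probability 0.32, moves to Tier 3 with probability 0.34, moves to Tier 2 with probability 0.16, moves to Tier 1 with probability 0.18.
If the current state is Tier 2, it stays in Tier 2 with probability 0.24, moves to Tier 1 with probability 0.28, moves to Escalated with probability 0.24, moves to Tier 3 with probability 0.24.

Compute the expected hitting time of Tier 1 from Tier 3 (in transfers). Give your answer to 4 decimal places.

3.6552

Let t(s) be the expected number of transfers to first reach Tier 1 from state s, with t(Tier 1) = 0. Conditioning on the first transfer:
t(Tier 3) = 1 + 0.2·t(Tier 3) + 0.26·t(Escalated) + 0.22·t(Tier 2)
t(Escalated) = 1 + 0.34·t(Tier 3) + 0.32·t(Escalated) + 0.16·t(Tier 2)
t(Tier 2) = 1 + 0.24·t(Tier 3) + 0.24·t(Escalated) + 0.24·t(Tier 2)
Solving: t(Tier 3) = 3.6552, t(Escalated) = 4.1908, t(Tier 2) = 3.7935.
Expected transfers from Tier 3 to Tier 1: 3.6552.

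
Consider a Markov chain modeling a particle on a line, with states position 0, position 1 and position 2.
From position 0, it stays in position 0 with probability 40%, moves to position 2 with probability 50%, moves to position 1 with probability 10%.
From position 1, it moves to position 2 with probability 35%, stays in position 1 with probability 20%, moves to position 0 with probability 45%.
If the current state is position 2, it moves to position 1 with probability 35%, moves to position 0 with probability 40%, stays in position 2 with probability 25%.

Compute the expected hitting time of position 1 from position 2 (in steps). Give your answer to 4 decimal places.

Let t(s) be the expected number of steps to first reach position 1 from state s, with t(position 1) = 0. Conditioning on the first step:
t(position 0) = 1 + 0.4·t(position 0) + 0.5·t(position 2)
t(position 2) = 1 + 0.4·t(position 0) + 0.25·t(position 2)
Solving: t(position 0) = 5.0000, t(position 2) = 4.0000.
Expected steps from position 2 to position 1: 4.0000.

4.0000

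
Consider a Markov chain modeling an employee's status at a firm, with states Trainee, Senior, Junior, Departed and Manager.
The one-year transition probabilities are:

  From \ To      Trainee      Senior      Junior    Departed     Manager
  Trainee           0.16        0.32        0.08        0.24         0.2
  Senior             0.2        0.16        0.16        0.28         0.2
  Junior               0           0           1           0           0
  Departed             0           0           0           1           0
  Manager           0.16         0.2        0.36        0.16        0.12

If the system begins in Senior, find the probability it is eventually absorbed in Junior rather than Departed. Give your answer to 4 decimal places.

0.4212

Let h(s) be the probability of absorption at Junior starting from transient state s. Then h(Junior) = 1 and h(Departed) = 0. By first-step analysis:
h(Trainee) = 0.16·h(Trainee) + 0.32·h(Senior) + 0.08·1 + 0.24·0 + 0.2·h(Manager)
h(Senior) = 0.2·h(Trainee) + 0.16·h(Senior) + 0.16·1 + 0.28·0 + 0.2·h(Manager)
h(Manager) = 0.16·h(Trainee) + 0.2·h(Senior) + 0.36·1 + 0.16·0 + 0.12·h(Manager)
Solving: h(Trainee) = 0.3929, h(Senior) = 0.4212, h(Manager) = 0.5763.
Starting from Senior, the probability is 0.4212.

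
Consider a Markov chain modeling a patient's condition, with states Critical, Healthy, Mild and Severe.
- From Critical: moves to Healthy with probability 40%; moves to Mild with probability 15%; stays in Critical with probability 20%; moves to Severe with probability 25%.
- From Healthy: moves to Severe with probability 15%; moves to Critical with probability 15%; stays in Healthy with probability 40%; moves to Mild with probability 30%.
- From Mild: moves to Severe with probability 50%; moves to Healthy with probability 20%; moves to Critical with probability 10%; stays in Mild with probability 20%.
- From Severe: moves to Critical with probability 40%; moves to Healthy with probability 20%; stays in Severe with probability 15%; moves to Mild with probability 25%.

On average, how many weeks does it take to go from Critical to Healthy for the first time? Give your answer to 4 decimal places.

Let t(s) be the expected number of weeks to first reach Healthy from state s, with t(Healthy) = 0. Conditioning on the first week:
t(Critical) = 1 + 0.2·t(Critical) + 0.15·t(Mild) + 0.25·t(Severe)
t(Mild) = 1 + 0.1·t(Critical) + 0.2·t(Mild) + 0.5·t(Severe)
t(Severe) = 1 + 0.4·t(Critical) + 0.25·t(Mild) + 0.15·t(Severe)
Solving: t(Critical) = 3.2381, t(Mild) = 4.0952, t(Severe) = 3.9048.
Expected weeks from Critical to Healthy: 3.2381.

3.2381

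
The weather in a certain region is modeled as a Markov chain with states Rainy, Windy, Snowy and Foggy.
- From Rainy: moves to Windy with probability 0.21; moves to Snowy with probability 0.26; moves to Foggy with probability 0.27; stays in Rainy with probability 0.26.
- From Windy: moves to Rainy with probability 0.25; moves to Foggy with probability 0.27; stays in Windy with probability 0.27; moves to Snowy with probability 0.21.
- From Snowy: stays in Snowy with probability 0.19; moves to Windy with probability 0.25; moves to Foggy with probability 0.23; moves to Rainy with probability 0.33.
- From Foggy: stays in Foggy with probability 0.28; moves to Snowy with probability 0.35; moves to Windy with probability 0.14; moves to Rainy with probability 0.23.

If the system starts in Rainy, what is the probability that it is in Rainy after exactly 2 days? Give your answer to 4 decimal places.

0.2680

Propagate the distribution vector 2 days from Rainy.
After 0 days: (1.0000, 0.0000, 0.0000, 0.0000)
After 1 day: (0.2600, 0.2100, 0.2600, 0.2700)
After 2 days: (0.2680, 0.2141, 0.2556, 0.2623)
P(in Rainy after 2 days) = 0.2680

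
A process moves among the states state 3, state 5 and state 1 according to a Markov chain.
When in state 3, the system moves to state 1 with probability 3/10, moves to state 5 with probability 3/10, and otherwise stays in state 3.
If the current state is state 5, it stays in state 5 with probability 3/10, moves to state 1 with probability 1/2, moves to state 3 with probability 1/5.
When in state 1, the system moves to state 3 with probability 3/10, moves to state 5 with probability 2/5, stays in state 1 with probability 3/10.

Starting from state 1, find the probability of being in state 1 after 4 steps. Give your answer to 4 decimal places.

0.3676

Propagate the distribution vector 4 steps from state 1.
After 0 steps: (0.0000, 0.0000, 1.0000)
After 1 step: (0.3000, 0.4000, 0.3000)
After 2 steps: (0.2900, 0.3300, 0.3800)
After 3 steps: (0.2960, 0.3380, 0.3660)
After 4 steps: (0.2958, 0.3366, 0.3676)
P(in state 1 after 4 steps) = 0.3676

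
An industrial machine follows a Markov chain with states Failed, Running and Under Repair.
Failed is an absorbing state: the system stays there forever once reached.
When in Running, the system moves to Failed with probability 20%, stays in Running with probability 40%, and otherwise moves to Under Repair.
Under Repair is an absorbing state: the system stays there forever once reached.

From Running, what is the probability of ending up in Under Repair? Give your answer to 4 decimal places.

Let h(s) be the probability of absorption at Under Repair starting from transient state s. Then h(Under Repair) = 1 and h(Failed) = 0. By first-step analysis:
h(Running) = 0.2·0 + 0.4·h(Running) + 0.4·1
Solving: h(Running) = 0.6667.
Starting from Running, the probability is 0.6667.

0.6667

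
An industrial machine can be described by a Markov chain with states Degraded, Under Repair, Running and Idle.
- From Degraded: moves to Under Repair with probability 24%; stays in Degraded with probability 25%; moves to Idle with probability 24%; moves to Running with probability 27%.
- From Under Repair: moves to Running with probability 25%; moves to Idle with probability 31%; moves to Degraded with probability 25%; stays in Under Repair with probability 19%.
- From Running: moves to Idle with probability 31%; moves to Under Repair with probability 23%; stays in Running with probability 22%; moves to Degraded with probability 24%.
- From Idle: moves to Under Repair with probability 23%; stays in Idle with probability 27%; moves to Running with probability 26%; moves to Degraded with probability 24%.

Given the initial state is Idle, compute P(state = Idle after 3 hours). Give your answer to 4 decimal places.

Propagate the distribution vector 3 hours from Idle.
After 0 hours: (0.0000, 0.0000, 0.0000, 1.0000)
After 1 hour: (0.2400, 0.2300, 0.2600, 0.2700)
After 2 hours: (0.2447, 0.2232, 0.2497, 0.2824)
After 3 hours: (0.2447, 0.2235, 0.2502, 0.2816)
P(in Idle after 3 hours) = 0.2816

0.2816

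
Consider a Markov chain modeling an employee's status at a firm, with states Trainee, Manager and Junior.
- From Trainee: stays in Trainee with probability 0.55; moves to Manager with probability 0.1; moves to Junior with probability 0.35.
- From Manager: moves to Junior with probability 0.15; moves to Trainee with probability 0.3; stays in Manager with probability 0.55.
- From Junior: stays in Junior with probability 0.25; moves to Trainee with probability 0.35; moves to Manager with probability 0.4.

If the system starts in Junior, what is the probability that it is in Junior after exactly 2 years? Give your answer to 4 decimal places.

Sum over the intermediate state after 1 year:
P = P(Junior→Trainee)·P(Trainee→Junior) + P(Junior→Manager)·P(Manager→Junior) + P(Junior→Junior)·P(Junior→Junior)
  = 0.35×0.35 + 0.4×0.15 + 0.25×0.25
  = 0.1225 + 0.0600 + 0.0625 = 0.2450

0.2450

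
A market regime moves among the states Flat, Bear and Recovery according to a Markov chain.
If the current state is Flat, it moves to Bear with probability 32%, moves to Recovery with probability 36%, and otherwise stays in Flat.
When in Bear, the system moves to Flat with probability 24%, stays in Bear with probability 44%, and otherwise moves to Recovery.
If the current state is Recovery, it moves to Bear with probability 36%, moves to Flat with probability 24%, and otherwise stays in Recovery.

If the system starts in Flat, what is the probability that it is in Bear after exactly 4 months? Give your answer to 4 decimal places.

Propagate the distribution vector 4 months from Flat.
After 0 months: (1.0000, 0.0000, 0.0000)
After 1 month: (0.3200, 0.3200, 0.3600)
After 2 months: (0.2656, 0.3728, 0.3616)
After 3 months: (0.2612, 0.3792, 0.3596)
After 4 months: (0.2609, 0.3799, 0.3592)
P(in Bear after 4 months) = 0.3799

0.3799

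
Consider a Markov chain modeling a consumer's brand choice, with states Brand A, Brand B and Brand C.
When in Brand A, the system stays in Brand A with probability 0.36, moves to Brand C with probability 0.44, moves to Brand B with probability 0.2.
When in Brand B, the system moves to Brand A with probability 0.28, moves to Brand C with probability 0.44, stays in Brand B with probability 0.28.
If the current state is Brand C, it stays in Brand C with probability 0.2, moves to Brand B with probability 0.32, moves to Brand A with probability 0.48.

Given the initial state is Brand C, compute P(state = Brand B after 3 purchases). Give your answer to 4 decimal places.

Propagate the distribution vector 3 purchases from Brand C.
After 0 purchases: (0.0000, 0.0000, 1.0000)
After 1 purchase: (0.4800, 0.3200, 0.2000)
After 2 purchases: (0.3584, 0.2496, 0.3920)
After 3 purchases: (0.3871, 0.2670, 0.3459)
P(in Brand B after 3 purchases) = 0.2670

0.2670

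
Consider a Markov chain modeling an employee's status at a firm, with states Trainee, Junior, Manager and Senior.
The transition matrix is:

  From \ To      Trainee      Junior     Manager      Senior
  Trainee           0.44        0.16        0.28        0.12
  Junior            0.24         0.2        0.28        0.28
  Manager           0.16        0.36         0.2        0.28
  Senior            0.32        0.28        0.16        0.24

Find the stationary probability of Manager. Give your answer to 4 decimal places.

0.2345

Let the stationary distribution be π with π = πP and π_1 + π_2 + π_3 + π_4 = 1.
π_1 = 0.44·π_1 + 0.24·π_2 + 0.16·π_3 + 0.32·π_4
π_2 = 0.16·π_1 + 0.2·π_2 + 0.36·π_3 + 0.28·π_4
π_3 = 0.28·π_1 + 0.28·π_2 + 0.2·π_3 + 0.16·π_4
Solving with the normalization constraint gives π = (0.2989, 0.2434, 0.2345, 0.2232).
So the stationary probability of Manager is 0.2345.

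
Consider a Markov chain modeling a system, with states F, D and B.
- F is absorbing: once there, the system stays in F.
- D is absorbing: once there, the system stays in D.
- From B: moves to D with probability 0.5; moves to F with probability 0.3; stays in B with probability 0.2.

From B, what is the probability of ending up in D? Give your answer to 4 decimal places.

Let h(s) be the probability of absorption at D starting from transient state s. Then h(D) = 1 and h(F) = 0. By first-step analysis:
h(B) = 0.3·0 + 0.5·1 + 0.2·h(B)
Solving: h(B) = 0.6250.
Starting from B, the probability is 0.6250.

0.6250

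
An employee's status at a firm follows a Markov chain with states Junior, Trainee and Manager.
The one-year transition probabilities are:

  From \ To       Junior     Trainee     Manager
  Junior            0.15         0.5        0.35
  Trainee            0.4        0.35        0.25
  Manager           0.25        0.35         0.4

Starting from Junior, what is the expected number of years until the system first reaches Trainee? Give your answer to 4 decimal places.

2.2485

Let t(s) be the expected number of years to first reach Trainee from state s, with t(Trainee) = 0. Conditioning on the first year:
t(Junior) = 1 + 0.15·t(Junior) + 0.35·t(Manager)
t(Manager) = 1 + 0.25·t(Junior) + 0.4·t(Manager)
Solving: t(Junior) = 2.2485, t(Manager) = 2.6036.
Expected years from Junior to Trainee: 2.2485.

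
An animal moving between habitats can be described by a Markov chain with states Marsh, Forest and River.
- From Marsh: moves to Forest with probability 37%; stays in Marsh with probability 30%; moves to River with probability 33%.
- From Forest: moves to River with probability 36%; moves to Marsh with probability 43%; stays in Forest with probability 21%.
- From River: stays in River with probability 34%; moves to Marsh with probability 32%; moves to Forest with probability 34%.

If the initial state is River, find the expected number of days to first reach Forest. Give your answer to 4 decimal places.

Let t(s) be the expected number of days to first reach Forest from state s, with t(Forest) = 0. Conditioning on the first day:
t(Marsh) = 1 + 0.3·t(Marsh) + 0.33·t(River)
t(River) = 1 + 0.32·t(Marsh) + 0.34·t(River)
Solving: t(Marsh) = 2.7778, t(River) = 2.8620.
Expected days from River to Forest: 2.8620.

2.8620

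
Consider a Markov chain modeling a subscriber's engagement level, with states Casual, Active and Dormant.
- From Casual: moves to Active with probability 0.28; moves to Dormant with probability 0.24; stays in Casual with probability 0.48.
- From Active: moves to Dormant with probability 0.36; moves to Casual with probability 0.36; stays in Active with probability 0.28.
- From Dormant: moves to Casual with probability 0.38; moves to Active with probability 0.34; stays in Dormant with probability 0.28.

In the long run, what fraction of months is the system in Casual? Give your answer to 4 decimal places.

0.4156

Let the stationary distribution be π with π = πP and π_1 + π_2 + π_3 = 1.
π_1 = 0.48·π_1 + 0.36·π_2 + 0.38·π_3
π_2 = 0.28·π_1 + 0.28·π_2 + 0.34·π_3
Solving with the normalization constraint gives π = (0.4156, 0.2972, 0.2872).
So the stationary probability of Casual is 0.4156.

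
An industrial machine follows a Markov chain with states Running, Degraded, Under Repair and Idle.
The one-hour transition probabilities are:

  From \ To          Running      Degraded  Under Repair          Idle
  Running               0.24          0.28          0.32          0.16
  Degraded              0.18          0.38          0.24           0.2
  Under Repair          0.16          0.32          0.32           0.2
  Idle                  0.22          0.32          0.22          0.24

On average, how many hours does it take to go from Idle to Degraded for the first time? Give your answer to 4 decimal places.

3.2085

Let t(s) be the expected number of hours to first reach Degraded from state s, with t(Degraded) = 0. Conditioning on the first hour:
t(Running) = 1 + 0.24·t(Running) + 0.32·t(Under Repair) + 0.16·t(Idle)
t(Under Repair) = 1 + 0.16·t(Running) + 0.32·t(Under Repair) + 0.2·t(Idle)
t(Idle) = 1 + 0.22·t(Running) + 0.22·t(Under Repair) + 0.24·t(Idle)
Solving: t(Running) = 3.3385, t(Under Repair) = 3.1998, t(Idle) = 3.2085.
Expected hours from Idle to Degraded: 3.2085.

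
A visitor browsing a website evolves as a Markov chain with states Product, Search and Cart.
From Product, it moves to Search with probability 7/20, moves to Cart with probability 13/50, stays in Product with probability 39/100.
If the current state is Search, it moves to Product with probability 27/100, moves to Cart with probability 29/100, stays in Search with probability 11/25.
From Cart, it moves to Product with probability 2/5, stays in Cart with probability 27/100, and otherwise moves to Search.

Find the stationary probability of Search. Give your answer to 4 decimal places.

Let the stationary distribution be π with π = πP and π_1 + π_2 + π_3 = 1.
π_1 = 0.39·π_1 + 0.27·π_2 + 0.4·π_3
π_2 = 0.35·π_1 + 0.44·π_2 + 0.33·π_3
Solving with the normalization constraint gives π = (0.3473, 0.3786, 0.2741).
So the stationary probability of Search is 0.3786.

0.3786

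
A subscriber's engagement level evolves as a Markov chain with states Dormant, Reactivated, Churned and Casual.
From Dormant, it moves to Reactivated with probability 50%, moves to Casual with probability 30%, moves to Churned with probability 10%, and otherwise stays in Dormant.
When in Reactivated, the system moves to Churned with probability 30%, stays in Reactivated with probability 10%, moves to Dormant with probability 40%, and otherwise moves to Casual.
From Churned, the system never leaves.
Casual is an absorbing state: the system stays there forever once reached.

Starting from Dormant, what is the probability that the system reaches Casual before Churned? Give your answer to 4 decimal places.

0.6066

Let h(s) be the probability of absorption at Casual starting from transient state s. Then h(Casual) = 1 and h(Churned) = 0. By first-step analysis:
h(Dormant) = 0.1·h(Dormant) + 0.5·h(Reactivated) + 0.1·0 + 0.3·1
h(Reactivated) = 0.4·h(Dormant) + 0.1·h(Reactivated) + 0.3·0 + 0.2·1
Solving: h(Dormant) = 0.6066, h(Reactivated) = 0.4918.
Starting from Dormant, the probability is 0.6066.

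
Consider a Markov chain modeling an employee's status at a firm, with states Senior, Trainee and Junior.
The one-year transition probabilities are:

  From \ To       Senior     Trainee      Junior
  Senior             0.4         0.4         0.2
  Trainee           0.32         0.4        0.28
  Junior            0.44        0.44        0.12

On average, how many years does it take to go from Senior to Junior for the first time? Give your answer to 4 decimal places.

Let t(s) be the expected number of years to first reach Junior from state s, with t(Junior) = 0. Conditioning on the first year:
t(Senior) = 1 + 0.4·t(Senior) + 0.4·t(Trainee)
t(Trainee) = 1 + 0.32·t(Senior) + 0.4·t(Trainee)
Solving: t(Senior) = 4.3103, t(Trainee) = 3.9655.
Expected years from Senior to Junior: 4.3103.

4.3103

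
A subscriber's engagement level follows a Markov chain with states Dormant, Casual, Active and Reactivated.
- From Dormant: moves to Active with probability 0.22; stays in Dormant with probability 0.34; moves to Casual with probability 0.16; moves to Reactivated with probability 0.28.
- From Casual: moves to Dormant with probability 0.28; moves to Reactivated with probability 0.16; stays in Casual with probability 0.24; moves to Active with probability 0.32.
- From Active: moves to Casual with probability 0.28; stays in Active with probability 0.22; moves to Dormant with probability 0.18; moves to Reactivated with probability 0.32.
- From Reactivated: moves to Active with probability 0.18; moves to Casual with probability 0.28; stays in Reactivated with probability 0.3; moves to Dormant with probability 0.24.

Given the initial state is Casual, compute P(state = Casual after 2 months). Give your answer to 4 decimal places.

0.2368

Propagate the distribution vector 2 months from Casual.
After 0 months: (0.0000, 1.0000, 0.0000, 0.0000)
After 1 month: (0.2800, 0.2400, 0.3200, 0.1600)
After 2 months: (0.2584, 0.2368, 0.2376, 0.2672)
P(in Casual after 2 months) = 0.2368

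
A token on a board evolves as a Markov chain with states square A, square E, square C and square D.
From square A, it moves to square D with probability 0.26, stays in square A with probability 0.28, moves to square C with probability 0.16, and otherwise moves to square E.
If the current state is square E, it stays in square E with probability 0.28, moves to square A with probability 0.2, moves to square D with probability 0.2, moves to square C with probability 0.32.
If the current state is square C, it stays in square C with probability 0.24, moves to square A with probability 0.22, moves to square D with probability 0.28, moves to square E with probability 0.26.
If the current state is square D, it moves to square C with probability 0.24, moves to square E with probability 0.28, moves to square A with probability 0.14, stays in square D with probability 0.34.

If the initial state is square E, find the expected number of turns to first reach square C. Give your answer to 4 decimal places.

Let t(s) be the expected number of turns to first reach square C from state s, with t(square C) = 0. Conditioning on the first turn:
t(square A) = 1 + 0.28·t(square A) + 0.3·t(square E) + 0.26·t(square D)
t(square E) = 1 + 0.2·t(square A) + 0.28·t(square E) + 0.2·t(square D)
t(square D) = 1 + 0.14·t(square A) + 0.28·t(square E) + 0.34·t(square D)
Solving: t(square A) = 4.3988, t(square E) = 3.7305, t(square D) = 4.0309.
Expected turns from square E to square C: 3.7305.

3.7305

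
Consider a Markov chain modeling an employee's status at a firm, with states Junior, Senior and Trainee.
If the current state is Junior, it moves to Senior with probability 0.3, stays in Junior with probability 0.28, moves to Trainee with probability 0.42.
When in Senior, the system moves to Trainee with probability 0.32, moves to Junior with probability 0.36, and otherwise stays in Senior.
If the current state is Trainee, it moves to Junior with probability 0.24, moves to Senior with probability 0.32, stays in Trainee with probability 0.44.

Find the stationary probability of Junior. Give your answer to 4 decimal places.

Let the stationary distribution be π with π = πP and π_1 + π_2 + π_3 = 1.
π_1 = 0.28·π_1 + 0.36·π_2 + 0.24·π_3
π_2 = 0.3·π_1 + 0.32·π_2 + 0.32·π_3
Solving with the normalization constraint gives π = (0.2893, 0.3142, 0.3965).
So the stationary probability of Junior is 0.2893.

0.2893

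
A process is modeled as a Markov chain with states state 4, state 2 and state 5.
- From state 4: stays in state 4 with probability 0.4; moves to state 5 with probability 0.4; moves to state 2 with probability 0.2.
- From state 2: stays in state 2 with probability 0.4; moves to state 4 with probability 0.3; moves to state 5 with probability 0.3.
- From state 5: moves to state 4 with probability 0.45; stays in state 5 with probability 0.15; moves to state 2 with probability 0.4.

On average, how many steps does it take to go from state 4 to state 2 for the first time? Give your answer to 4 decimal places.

3.7879

Let t(s) be the expected number of steps to first reach state 2 from state s, with t(state 2) = 0. Conditioning on the first step:
t(state 4) = 1 + 0.4·t(state 4) + 0.4·t(state 5)
t(state 5) = 1 + 0.45·t(state 4) + 0.15·t(state 5)
Solving: t(state 4) = 3.7879, t(state 5) = 3.1818.
Expected steps from state 4 to state 2: 3.7879.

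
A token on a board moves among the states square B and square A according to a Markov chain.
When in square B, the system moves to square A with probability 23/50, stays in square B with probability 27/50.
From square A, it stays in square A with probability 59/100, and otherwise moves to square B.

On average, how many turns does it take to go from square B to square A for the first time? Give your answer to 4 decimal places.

2.1739

Let t(s) be the expected number of turns to first reach square A from state s, with t(square A) = 0. Conditioning on the first turn:
t(square B) = 1 + 0.54·t(square B)
Solving: t(square B) = 2.1739.
Expected turns from square B to square A: 2.1739.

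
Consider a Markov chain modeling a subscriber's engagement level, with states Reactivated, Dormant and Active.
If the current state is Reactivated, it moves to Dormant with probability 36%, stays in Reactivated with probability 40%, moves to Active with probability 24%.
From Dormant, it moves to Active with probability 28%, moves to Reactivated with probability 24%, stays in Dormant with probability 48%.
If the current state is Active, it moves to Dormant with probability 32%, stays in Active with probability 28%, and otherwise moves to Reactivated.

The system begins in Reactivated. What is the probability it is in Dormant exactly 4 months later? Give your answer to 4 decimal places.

0.3969

Propagate the distribution vector 4 months from Reactivated.
After 0 months: (1.0000, 0.0000, 0.0000)
After 1 month: (0.4000, 0.3600, 0.2400)
After 2 months: (0.3424, 0.3936, 0.2640)
After 3 months: (0.3370, 0.3967, 0.2663)
After 4 months: (0.3365, 0.3969, 0.2665)
P(in Dormant after 4 months) = 0.3969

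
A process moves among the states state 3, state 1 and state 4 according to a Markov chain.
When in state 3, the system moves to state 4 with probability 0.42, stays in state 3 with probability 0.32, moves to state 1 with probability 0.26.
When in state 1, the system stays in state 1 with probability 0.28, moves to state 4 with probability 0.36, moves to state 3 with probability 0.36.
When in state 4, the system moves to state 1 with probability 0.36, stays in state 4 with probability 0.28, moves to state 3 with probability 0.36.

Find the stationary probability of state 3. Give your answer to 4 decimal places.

0.3462

Let the stationary distribution be π with π = πP and π_1 + π_2 + π_3 = 1.
π_1 = 0.32·π_1 + 0.36·π_2 + 0.36·π_3
π_2 = 0.26·π_1 + 0.28·π_2 + 0.36·π_3
Solving with the normalization constraint gives π = (0.3462, 0.3013, 0.3526).
So the stationary probability of state 3 is 0.3462.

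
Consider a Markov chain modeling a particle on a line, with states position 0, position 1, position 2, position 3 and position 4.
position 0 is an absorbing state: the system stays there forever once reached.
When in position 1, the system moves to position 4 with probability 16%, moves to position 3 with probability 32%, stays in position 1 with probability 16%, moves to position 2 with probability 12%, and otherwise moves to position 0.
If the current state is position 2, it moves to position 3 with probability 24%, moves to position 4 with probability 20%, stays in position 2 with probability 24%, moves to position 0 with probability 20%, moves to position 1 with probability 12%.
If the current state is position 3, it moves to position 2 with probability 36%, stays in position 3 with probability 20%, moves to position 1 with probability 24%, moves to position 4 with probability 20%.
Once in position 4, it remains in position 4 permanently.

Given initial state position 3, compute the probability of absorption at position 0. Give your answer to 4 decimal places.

Let h(s) be the probability of absorption at position 0 starting from transient state s. Then h(position 0) = 1 and h(position 4) = 0. By first-step analysis:
h(position 1) = 0.24·1 + 0.16·h(position 1) + 0.12·h(position 2) + 0.32·h(position 3) + 0.16·0
h(position 2) = 0.2·1 + 0.12·h(position 1) + 0.24·h(position 2) + 0.24·h(position 3) + 0.2·0
h(position 3) = 0.24·h(position 1) + 0.36·h(position 2) + 0.2·h(position 3) + 0.2·0
Solving: h(position 1) = 0.4818, h(position 2) = 0.4486, h(position 3) = 0.3464.
Starting from position 3, the probability is 0.3464.

0.3464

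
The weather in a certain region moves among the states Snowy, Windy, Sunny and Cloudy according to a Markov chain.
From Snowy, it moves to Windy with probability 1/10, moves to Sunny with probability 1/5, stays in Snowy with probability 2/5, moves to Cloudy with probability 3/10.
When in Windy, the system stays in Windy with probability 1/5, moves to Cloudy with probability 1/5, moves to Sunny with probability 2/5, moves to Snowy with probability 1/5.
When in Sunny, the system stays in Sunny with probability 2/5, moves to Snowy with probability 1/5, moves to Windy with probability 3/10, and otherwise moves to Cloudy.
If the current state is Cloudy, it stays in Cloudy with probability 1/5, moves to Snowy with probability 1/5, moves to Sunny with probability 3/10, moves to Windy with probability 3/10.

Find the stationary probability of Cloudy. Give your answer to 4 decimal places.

Let the stationary distribution be π with π = πP and π_1 + π_2 + π_3 + π_4 = 1.
π_1 = 0.4·π_1 + 0.2·π_2 + 0.2·π_3 + 0.2·π_4
π_2 = 0.1·π_1 + 0.2·π_2 + 0.3·π_3 + 0.3·π_4
π_3 = 0.2·π_1 + 0.4·π_2 + 0.4·π_3 + 0.3·π_4
Solving with the normalization constraint gives π = (0.2500, 0.2273, 0.3308, 0.1919).
So the stationary probability of Cloudy is 0.1919.

0.1919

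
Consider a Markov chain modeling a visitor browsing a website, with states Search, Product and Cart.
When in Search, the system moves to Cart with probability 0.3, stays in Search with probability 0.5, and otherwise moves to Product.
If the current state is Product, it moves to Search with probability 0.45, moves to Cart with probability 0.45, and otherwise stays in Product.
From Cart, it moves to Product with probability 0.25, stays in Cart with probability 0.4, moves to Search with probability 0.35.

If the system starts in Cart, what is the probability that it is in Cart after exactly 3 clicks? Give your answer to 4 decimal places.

0.3670

Propagate the distribution vector 3 clicks from Cart.
After 0 clicks: (0.0000, 0.0000, 1.0000)
After 1 click: (0.3500, 0.2500, 0.4000)
After 2 clicks: (0.4275, 0.1950, 0.3775)
After 3 clicks: (0.4336, 0.1994, 0.3670)
P(in Cart after 3 clicks) = 0.3670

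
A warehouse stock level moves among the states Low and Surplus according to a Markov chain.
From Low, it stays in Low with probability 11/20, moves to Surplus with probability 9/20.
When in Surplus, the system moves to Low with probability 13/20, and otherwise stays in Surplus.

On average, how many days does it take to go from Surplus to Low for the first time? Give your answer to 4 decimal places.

Let t(s) be the expected number of days to first reach Low from state s, with t(Low) = 0. Conditioning on the first day:
t(Surplus) = 1 + 0.35·t(Surplus)
Solving: t(Surplus) = 1.5385.
Expected days from Surplus to Low: 1.5385.

1.5385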